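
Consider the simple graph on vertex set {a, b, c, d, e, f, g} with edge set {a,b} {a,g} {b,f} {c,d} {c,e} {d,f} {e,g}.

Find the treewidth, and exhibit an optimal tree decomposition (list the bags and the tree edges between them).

Treewidth 2.
One such decomposition:
Bags: B1 = {a, e, g}  B2 = {a, b, e}  B3 = {b, e, f}  B4 = {d, e, f}  B5 = {c, d, e}
Tree: B1–B2, B2–B3, B3–B4, B4–B5

Every bag has size at most 3, so the width is 3 − 1 = 2 and tw(G) ≤ 2. For the lower bound, G contains the cycle e–g–a–b–f–d–c–e, so G is not a forest; only forests have treewidth ≤ 1, hence tw(G) ≥ 2. Combining the bounds, tw(G) = 2.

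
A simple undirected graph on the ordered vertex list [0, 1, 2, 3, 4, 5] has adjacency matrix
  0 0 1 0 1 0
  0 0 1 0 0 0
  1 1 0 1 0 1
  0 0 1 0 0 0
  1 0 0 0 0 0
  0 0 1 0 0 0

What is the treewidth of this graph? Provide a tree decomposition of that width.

Treewidth 1.
Bags: B1 = {2, 5}  B2 = {0, 2}  B3 = {1, 2}  B4 = {2, 3}  B5 = {0, 4}
Tree: B1–B2, B2–B3, B2–B4, B2–B5

The largest bag has 2 vertices, giving width 1; this decomposition certifies tw(G) ≤ 1. Since G has at least one edge (e.g. 5–2), it is not an edgeless graph, so tw(G) ≥ 1. Combining the bounds, tw(G) = 1.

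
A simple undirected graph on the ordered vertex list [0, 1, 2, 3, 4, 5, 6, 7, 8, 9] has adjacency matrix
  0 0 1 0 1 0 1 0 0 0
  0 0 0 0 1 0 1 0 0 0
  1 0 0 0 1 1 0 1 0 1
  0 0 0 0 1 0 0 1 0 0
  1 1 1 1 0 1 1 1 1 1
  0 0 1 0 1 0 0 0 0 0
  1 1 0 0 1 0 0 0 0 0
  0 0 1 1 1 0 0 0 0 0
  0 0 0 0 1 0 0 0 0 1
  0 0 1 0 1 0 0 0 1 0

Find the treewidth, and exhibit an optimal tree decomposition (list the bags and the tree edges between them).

The largest bag has 3 vertices, giving width 2; this decomposition certifies tw(G) ≤ 2. For the lower bound, the 3 vertices {1, 4, 6} are pairwise adjacent, and any tree decomposition puts a clique entirely inside one bag — forcing width ≥ 2. Combining the bounds, tw(G) = 2.

Treewidth 2.
One optimal decomposition is:
Bags: B1 = {2, 4, 7}  B2 = {0, 2, 4}  B3 = {3, 4, 7}  B4 = {2, 4, 9}  B5 = {4, 8, 9}  B6 = {0, 4, 6}  B7 = {1, 4, 6}  B8 = {2, 4, 5}
Tree: B1–B2, B1–B3, B2–B4, B4–B5, B2–B6, B6–B7, B1–B8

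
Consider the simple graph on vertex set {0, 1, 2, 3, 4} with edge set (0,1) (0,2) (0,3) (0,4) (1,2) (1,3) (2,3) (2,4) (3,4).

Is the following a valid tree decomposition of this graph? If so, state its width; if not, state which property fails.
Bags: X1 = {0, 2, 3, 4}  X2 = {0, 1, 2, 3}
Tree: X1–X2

Yes; width 3.

Every vertex of G appears in some bag (union = {0, 1, 2, 3, 4}); every edge is covered by a bag; and for each vertex v the set of bags containing v is connected in the bag tree. The decomposition is therefore valid. The largest bag has 4 vertices, so the width is 3.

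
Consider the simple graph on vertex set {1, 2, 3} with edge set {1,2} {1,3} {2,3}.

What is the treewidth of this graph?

2

A width-2 tree decomposition is:
Bags: B1 = {1, 2, 3}
Tree: (single bag)
With just one bag of size 3, the width is 3 − 1 = 2, so tw(G) ≤ 2. On the other hand G contains the 3-clique {1, 2, 3}. A clique must lie in a single bag of any decomposition, so no decomposition can have width below 2. Hence tw(G) = 2 exactly.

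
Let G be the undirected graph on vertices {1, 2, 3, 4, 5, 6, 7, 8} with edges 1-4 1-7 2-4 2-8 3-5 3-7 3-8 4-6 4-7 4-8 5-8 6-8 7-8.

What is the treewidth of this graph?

A width-2 tree decomposition is:
Bags: B1 = {4, 7, 8}  B2 = {4, 6, 8}  B3 = {2, 4, 8}  B4 = {1, 4, 7}  B5 = {3, 7, 8}  B6 = {3, 5, 8}
Tree: B1–B2, B1–B3, B1–B4, B1–B5, B5–B6
Every bag has size at most 3, so the width is 3 − 1 = 2 and tw(G) ≤ 2. Conversely, {3, 5, 8} is a clique of size 3, and the vertices of any clique must share a bag in every tree decomposition; so some bag has ≥ 3 vertices and tw(G) ≥ 2. The upper and lower bounds meet at 2, so that is the treewidth.

2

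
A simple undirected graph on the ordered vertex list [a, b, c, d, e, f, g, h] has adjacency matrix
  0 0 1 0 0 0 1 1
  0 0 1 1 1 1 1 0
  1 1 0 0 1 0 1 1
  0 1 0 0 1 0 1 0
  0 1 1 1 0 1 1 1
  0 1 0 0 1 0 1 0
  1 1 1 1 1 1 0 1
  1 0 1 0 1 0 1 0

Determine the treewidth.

3

A width-3 tree decomposition is:
Bags: B1 = {c, e, g, h}  B2 = {b, c, e, g}  B3 = {b, d, e, g}  B4 = {b, e, f, g}  B5 = {a, c, g, h}
Tree: B1–B2, B2–B3, B2–B4, B1–B5
Every bag has size at most 4, so the width is 4 − 1 = 3 and tw(G) ≤ 3. On the other hand G contains the 4-clique {c, e, g, h}. A clique must lie in a single bag of any decomposition, so no decomposition can have width below 3. Therefore the treewidth is 3.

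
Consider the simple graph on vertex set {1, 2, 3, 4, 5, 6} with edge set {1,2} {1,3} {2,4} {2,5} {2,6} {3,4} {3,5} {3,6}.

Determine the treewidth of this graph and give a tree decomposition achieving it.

Treewidth 2.
Bags: B1 = {2, 3, 4}  B2 = {2, 3, 6}  B3 = {2, 3, 5}  B4 = {1, 2, 3}
Tree: B1–B2, B2–B3, B3–B4

The largest bag has 3 vertices, giving width 2; this decomposition certifies tw(G) ≤ 2. The edges 4–2–6–3–4 form a cycle, so G is not a tree and its treewidth is at least 2. Combining the bounds, tw(G) = 2.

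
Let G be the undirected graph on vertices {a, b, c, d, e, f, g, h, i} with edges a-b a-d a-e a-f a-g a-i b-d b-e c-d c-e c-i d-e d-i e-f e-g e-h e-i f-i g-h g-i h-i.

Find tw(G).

3

A width-3 tree decomposition is:
Bags: B1 = {a, e, g, i}  B2 = {a, d, e, i}  B3 = {a, b, d, e}  B4 = {e, g, h, i}  B5 = {a, e, f, i}  B6 = {c, d, e, i}
Tree: B1–B2, B2–B3, B1–B4, B2–B5, B2–B6
Every bag has size at most 4, so the width is 4 − 1 = 3 and tw(G) ≤ 3. On the other hand G contains the 4-clique {a, b, d, e}. A clique must lie in a single bag of any decomposition, so no decomposition can have width below 3. The upper and lower bounds meet at 3, so that is the treewidth.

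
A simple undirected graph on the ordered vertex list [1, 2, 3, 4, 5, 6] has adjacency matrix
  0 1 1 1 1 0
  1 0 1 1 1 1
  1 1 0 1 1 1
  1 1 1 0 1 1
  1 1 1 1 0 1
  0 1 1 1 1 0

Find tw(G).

4

A width-4 tree decomposition is:
Bags: B1 = {1, 2, 3, 4, 5}  B2 = {2, 3, 4, 5, 6}
Tree: B1–B2
The largest bag has 5 vertices, giving width 4; this decomposition certifies tw(G) ≤ 4. For the lower bound, the 5 vertices {1, 2, 3, 4, 5} are pairwise adjacent, and any tree decomposition puts a clique entirely inside one bag — forcing width ≥ 4. Hence tw(G) = 4 exactly.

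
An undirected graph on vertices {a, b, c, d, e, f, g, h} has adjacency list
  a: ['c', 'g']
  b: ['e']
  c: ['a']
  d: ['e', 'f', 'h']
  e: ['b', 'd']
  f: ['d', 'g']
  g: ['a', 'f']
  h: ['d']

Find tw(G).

A width-1 tree decomposition is:
Bags: B1 = {d, f}  B2 = {d, h}  B3 = {f, g}  B4 = {d, e}  B5 = {b, e}  B6 = {a, g}  B7 = {a, c}
Tree: B1–B2, B1–B3, B2–B4, B4–B5, B3–B6, B6–B7
Each bag holds 2 vertices, so the decomposition has width 1, which upper-bounds the treewidth. G has an edge, so its treewidth is at least 1. Therefore the treewidth is 1.

1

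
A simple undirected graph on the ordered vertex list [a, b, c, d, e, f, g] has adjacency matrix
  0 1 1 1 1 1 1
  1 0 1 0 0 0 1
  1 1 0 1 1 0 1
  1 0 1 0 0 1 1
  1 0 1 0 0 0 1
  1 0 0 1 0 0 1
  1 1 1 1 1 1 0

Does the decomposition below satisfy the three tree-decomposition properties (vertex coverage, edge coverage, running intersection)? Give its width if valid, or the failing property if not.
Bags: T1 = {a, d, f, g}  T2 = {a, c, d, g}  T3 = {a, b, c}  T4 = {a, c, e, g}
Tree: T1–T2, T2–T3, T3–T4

No — edge (g,b) lies in no bag.

A tree decomposition must satisfy three properties: every vertex lies in some bag; for every edge, both endpoints lie together in some bag; and for every vertex, the bags containing it form a connected subtree. Here edge (g,b) lies in no bag, so the decomposition is invalid.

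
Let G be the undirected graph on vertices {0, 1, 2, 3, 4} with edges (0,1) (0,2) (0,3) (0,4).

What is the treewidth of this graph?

A width-1 tree decomposition is:
Bags: B1 = {0, 3}  B2 = {0, 2}  B3 = {0, 4}  B4 = {0, 1}
Tree: B1–B2, B1–B3, B3–B4
Each bag holds 2 vertices, so the decomposition has width 1, which upper-bounds the treewidth. Any graph with an edge has treewidth ≥ 1, and G has the edge 3–0. Therefore the treewidth is 1.

1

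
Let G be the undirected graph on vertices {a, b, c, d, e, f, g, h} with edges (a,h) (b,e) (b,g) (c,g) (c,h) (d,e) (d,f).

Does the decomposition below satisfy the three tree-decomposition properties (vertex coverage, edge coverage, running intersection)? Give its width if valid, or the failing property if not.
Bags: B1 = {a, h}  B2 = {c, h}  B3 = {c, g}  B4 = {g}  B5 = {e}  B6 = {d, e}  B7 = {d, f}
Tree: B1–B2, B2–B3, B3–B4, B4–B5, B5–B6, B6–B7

No — vertex b appears in no bag.

A tree decomposition must satisfy three properties: every vertex lies in some bag; for every edge, both endpoints lie together in some bag; and for every vertex, the bags containing it form a connected subtree. Here vertex b appears in no bag, so the decomposition is invalid.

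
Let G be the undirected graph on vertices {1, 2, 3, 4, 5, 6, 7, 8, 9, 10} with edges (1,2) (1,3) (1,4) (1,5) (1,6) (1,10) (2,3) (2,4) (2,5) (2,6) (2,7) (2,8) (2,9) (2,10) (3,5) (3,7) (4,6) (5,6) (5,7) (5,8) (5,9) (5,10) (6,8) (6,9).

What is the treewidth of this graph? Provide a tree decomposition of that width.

Treewidth 3.
One optimal decomposition is:
Bags: B1 = {2, 5, 6, 9}  B2 = {1, 2, 5, 6}  B3 = {2, 5, 6, 8}  B4 = {1, 2, 5, 10}  B5 = {1, 2, 3, 5}  B6 = {2, 3, 5, 7}  B7 = {1, 2, 4, 6}
Tree: B1–B2, B2–B3, B2–B4, B2–B5, B5–B6, B2–B7

The largest bag has 4 vertices, giving width 3; this decomposition certifies tw(G) ≤ 3. For the lower bound, the 4 vertices {1, 2, 4, 6} are pairwise adjacent, and any tree decomposition puts a clique entirely inside one bag — forcing width ≥ 3. Combining the bounds, tw(G) = 3.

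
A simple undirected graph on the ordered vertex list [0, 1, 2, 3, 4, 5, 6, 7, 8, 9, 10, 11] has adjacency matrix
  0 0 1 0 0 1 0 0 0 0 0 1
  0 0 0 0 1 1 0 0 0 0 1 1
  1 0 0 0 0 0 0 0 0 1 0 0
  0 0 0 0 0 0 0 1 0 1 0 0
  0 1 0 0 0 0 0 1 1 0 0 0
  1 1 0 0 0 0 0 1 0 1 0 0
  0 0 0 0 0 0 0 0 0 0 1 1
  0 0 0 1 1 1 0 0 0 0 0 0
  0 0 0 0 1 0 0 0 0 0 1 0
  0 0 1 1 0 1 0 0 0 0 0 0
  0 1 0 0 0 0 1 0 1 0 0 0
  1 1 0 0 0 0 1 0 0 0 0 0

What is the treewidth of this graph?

A width-3 tree decomposition is:
Bags: B1 = {2, 3, 7, 9}  B2 = {2, 5, 7, 9}  B3 = {0, 2, 5, 7}  B4 = {0, 4, 5, 7}  B5 = {0, 1, 4, 5}  B6 = {0, 1, 4, 11}  B7 = {1, 4, 8, 11}  B8 = {1, 8, 10, 11}  B9 = {6, 8, 10, 11}
Tree: B1–B2, B2–B3, B3–B4, B4–B5, B5–B6, B6–B7, B7–B8, B8–B9
Every bag has size at most 4, so the width is 4 − 1 = 3 and tw(G) ≤ 3. For the lower bound: the 4 vertex sets {2,3,9}, {7}, {5}, {0,1,4,11} are disjoint, each induces a connected subgraph, and every pair is joined by at least one edge of G. Contracting each set to a single vertex therefore yields K_{4} as a minor, and since treewidth is minor-monotone, tw(G) ≥ tw(K_{4}) = 3. Therefore the treewidth is 3.

3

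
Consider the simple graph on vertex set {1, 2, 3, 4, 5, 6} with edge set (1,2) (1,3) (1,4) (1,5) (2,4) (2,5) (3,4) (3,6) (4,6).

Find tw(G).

A width-2 tree decomposition is:
Bags: B1 = {1, 2, 4}  B2 = {1, 2, 5}  B3 = {1, 3, 4}  B4 = {3, 4, 6}
Tree: B1–B2, B1–B3, B3–B4
The largest bag has 3 vertices, giving width 2; this decomposition certifies tw(G) ≤ 2. On the other hand G contains the 3-clique {1, 2, 4}. A clique must lie in a single bag of any decomposition, so no decomposition can have width below 2. Hence tw(G) = 2 exactly.

2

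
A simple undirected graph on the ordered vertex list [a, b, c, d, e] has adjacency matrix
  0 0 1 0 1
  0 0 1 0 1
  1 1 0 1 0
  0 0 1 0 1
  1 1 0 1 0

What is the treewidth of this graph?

A width-2 tree decomposition is:
Bags: B1 = {b, c, e}  B2 = {c, d, e}  B3 = {a, c, e}
Tree: B1–B2, B2–B3
The largest bag has 3 vertices, giving width 2; this decomposition certifies tw(G) ≤ 2. Since b–e–d–c–b is a cycle in G, G is not acyclic. Forests are exactly the graphs of treewidth ≤ 1, so tw(G) ≥ 2. The upper and lower bounds meet at 2, so that is the treewidth.

2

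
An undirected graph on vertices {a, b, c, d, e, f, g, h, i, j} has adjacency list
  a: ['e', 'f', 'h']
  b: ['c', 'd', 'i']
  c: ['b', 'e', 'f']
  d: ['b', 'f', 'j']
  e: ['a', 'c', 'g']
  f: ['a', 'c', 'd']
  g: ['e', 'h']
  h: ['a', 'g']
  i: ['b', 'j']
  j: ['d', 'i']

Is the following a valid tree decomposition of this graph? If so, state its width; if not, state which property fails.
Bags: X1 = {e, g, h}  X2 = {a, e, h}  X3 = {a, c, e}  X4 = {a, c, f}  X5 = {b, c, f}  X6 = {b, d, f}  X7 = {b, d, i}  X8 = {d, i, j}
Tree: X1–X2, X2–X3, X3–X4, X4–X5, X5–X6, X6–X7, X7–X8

Yes; width 2.

Checking the three conditions: (i) the bags cover all of {a, b, c, d, e, f, g, h, i, j}; (ii) for each edge, some bag contains both endpoints; (iii) the bags containing any fixed vertex form a subtree. All hold, so the decomposition is valid with width 3 − 1 = 2.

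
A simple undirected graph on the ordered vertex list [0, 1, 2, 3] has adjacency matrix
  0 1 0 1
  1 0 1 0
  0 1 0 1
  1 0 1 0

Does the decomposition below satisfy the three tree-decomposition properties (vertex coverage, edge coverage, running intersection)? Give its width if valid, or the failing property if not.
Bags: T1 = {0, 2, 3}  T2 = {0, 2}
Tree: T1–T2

A tree decomposition must satisfy three properties: every vertex lies in some bag; for every edge, both endpoints lie together in some bag; and for every vertex, the bags containing it form a connected subtree. Here vertex 1 appears in no bag, so the decomposition is invalid.

No — vertex 1 appears in no bag.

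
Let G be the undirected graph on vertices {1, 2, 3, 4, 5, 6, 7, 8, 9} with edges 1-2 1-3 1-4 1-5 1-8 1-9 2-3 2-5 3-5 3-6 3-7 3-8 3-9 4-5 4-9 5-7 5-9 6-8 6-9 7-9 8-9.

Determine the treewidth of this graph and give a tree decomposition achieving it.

Each bag holds 4 vertices, so the decomposition has width 3, which upper-bounds the treewidth. For the lower bound, the 4 vertices {1, 3, 8, 9} are pairwise adjacent, and any tree decomposition puts a clique entirely inside one bag — forcing width ≥ 3. Combining the bounds, tw(G) = 3.

Treewidth 3.
One such decomposition:
Bags: B1 = {1, 3, 8, 9}  B2 = {1, 3, 5, 9}  B3 = {3, 5, 7, 9}  B4 = {3, 6, 8, 9}  B5 = {1, 2, 3, 5}  B6 = {1, 4, 5, 9}
Tree: B1–B2, B2–B3, B1–B4, B2–B5, B2–B6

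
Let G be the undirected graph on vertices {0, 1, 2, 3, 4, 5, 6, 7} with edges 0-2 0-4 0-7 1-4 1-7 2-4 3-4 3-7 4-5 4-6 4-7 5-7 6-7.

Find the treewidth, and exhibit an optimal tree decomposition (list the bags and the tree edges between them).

Every bag has size at most 3, so the width is 3 − 1 = 2 and tw(G) ≤ 2. For the lower bound, the 3 vertices {0, 2, 4} are pairwise adjacent, and any tree decomposition puts a clique entirely inside one bag — forcing width ≥ 2. Combining the bounds, tw(G) = 2.

Treewidth 2.
One optimal decomposition is:
Bags: B1 = {0, 4, 7}  B2 = {1, 4, 7}  B3 = {0, 2, 4}  B4 = {4, 5, 7}  B5 = {4, 6, 7}  B6 = {3, 4, 7}
Tree: B1–B2, B1–B3, B2–B4, B4–B5, B4–B6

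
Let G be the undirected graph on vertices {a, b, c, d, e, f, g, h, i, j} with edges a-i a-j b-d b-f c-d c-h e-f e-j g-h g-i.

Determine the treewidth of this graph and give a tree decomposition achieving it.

Each bag holds 3 vertices, so the decomposition has width 2, which upper-bounds the treewidth. Since e–j–a–i–g–h–c–d–b–f–e is a cycle in G, G is not acyclic. Forests are exactly the graphs of treewidth ≤ 1, so tw(G) ≥ 2. Hence tw(G) = 2 exactly.

Treewidth 2.
Bags: B1 = {a, e, j}  B2 = {a, e, i}  B3 = {e, g, i}  B4 = {e, g, h}  B5 = {c, e, h}  B6 = {c, d, e}  B7 = {b, d, e}  B8 = {b, e, f}
Tree: B1–B2, B2–B3, B3–B4, B4–B5, B5–B6, B6–B7, B7–B8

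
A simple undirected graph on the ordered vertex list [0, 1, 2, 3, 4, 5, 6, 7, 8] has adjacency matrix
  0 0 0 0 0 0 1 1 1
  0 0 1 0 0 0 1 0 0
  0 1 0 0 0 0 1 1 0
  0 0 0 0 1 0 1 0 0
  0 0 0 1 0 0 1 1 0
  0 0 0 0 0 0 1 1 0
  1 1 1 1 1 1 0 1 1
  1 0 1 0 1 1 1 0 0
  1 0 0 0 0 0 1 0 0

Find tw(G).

A width-2 tree decomposition is:
Bags: B1 = {4, 6, 7}  B2 = {0, 6, 7}  B3 = {2, 6, 7}  B4 = {1, 2, 6}  B5 = {0, 6, 8}  B6 = {5, 6, 7}  B7 = {3, 4, 6}
Tree: B1–B2, B1–B3, B3–B4, B2–B5, B1–B6, B1–B7
Every bag has size at most 3, so the width is 3 − 1 = 2 and tw(G) ≤ 2. Conversely, {0, 6, 8} is a clique of size 3, and the vertices of any clique must share a bag in every tree decomposition; so some bag has ≥ 3 vertices and tw(G) ≥ 2. Hence tw(G) = 2 exactly.

2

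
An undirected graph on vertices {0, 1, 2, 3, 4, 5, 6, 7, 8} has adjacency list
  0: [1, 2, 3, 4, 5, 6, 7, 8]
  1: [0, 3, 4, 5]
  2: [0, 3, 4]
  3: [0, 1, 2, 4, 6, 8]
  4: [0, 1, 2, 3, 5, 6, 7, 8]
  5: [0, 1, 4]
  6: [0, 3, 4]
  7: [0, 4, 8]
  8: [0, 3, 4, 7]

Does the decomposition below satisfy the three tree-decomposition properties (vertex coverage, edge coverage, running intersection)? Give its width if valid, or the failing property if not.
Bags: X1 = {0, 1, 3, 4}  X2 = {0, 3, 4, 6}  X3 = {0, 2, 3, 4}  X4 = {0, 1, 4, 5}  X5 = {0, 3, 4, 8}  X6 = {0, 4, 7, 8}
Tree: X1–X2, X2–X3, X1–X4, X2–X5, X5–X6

Every vertex of G appears in some bag (union = {0, 1, 2, 3, 4, 5, 6, 7, 8}); every edge is covered by a bag; and for each vertex v the set of bags containing v is connected in the bag tree. The decomposition is therefore valid. The largest bag has 4 vertices, so the width is 3.

Yes; width 3.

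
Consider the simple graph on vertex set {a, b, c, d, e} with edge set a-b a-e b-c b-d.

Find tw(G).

1

A width-1 tree decomposition is:
Bags: B1 = {a, b}  B2 = {b, c}  B3 = {a, e}  B4 = {b, d}
Tree: B1–B2, B1–B3, B1–B4
Each bag holds 2 vertices, so the decomposition has width 1, which upper-bounds the treewidth. Any graph with an edge has treewidth ≥ 1, and G has the edge a–b. Combining the bounds, tw(G) = 1.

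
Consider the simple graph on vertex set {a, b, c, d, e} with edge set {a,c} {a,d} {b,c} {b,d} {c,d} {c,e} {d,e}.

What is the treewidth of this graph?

A width-2 tree decomposition is:
Bags: B1 = {b, c, d}  B2 = {a, c, d}  B3 = {c, d, e}
Tree: B1–B2, B2–B3
The largest bag has 3 vertices, giving width 2; this decomposition certifies tw(G) ≤ 2. On the other hand G contains the 3-clique {c, d, e}. A clique must lie in a single bag of any decomposition, so no decomposition can have width below 2. Hence tw(G) = 2 exactly.

2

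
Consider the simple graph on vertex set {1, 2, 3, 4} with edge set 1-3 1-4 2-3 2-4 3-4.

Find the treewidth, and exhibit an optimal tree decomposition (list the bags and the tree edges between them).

The largest bag has 3 vertices, giving width 2; this decomposition certifies tw(G) ≤ 2. Conversely, {1, 3, 4} is a clique of size 3, and the vertices of any clique must share a bag in every tree decomposition; so some bag has ≥ 3 vertices and tw(G) ≥ 2. Combining the bounds, tw(G) = 2.

Treewidth 2.
Bags: B1 = {2, 3, 4}  B2 = {1, 3, 4}
Tree: B1–B2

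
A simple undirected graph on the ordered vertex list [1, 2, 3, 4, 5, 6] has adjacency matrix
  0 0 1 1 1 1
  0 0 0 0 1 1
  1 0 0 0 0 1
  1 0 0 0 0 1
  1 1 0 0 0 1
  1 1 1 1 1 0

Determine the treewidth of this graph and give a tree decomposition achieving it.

Treewidth 2.
One optimal decomposition is:
Bags: B1 = {1, 5, 6}  B2 = {2, 5, 6}  B3 = {1, 4, 6}  B4 = {1, 3, 6}
Tree: B1–B2, B1–B3, B1–B4

Each bag holds 3 vertices, so the decomposition has width 2, which upper-bounds the treewidth. For the lower bound, the 3 vertices {1, 3, 6} are pairwise adjacent, and any tree decomposition puts a clique entirely inside one bag — forcing width ≥ 2. Combining the bounds, tw(G) = 2.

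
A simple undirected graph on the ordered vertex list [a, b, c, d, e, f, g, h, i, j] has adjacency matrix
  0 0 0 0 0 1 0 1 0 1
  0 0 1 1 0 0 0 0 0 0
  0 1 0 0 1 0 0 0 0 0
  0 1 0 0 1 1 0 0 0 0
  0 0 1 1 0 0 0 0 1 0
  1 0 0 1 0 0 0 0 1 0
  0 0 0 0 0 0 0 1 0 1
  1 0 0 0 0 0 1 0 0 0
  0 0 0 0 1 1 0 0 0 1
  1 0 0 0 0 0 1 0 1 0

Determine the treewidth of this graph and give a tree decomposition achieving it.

Every bag has size at most 3, so the width is 3 − 1 = 2 and tw(G) ≤ 2. The edges b–c–e–d–b form a cycle, so G is not a tree and its treewidth is at least 2. Combining the bounds, tw(G) = 2.

Treewidth 2.
Bags: B1 = {b, c, d}  B2 = {c, d, e}  B3 = {d, e, f}  B4 = {e, f, i}  B5 = {a, f, i}  B6 = {a, i, j}  B7 = {a, h, j}  B8 = {g, h, j}
Tree: B1–B2, B2–B3, B3–B4, B4–B5, B5–B6, B6–B7, B7–B8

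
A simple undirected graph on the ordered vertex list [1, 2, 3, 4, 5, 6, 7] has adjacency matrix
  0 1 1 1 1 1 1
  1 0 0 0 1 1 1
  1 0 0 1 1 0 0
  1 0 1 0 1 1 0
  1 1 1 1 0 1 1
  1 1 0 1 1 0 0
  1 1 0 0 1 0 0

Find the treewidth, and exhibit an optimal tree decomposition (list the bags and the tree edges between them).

Treewidth 3.
One optimal decomposition is:
Bags: B1 = {1, 4, 5, 6}  B2 = {1, 2, 5, 6}  B3 = {1, 2, 5, 7}  B4 = {1, 3, 4, 5}
Tree: B1–B2, B2–B3, B1–B4

Every bag has size at most 4, so the width is 4 − 1 = 3 and tw(G) ≤ 3. On the other hand G contains the 4-clique {1, 2, 5, 6}. A clique must lie in a single bag of any decomposition, so no decomposition can have width below 3. Hence tw(G) = 3 exactly.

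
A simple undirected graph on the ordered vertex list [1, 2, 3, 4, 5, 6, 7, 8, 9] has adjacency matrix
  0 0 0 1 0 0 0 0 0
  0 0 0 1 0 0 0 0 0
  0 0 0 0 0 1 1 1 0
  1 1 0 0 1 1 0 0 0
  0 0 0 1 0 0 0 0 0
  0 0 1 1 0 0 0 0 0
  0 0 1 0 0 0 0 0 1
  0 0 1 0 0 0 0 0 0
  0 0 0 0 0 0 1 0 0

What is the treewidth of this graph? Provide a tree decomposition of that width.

Treewidth 1.
One such decomposition:
Bags: B1 = {3, 7}  B2 = {7, 9}  B3 = {3, 6}  B4 = {4, 6}  B5 = {3, 8}  B6 = {2, 4}  B7 = {4, 5}  B8 = {1, 4}
Tree: B1–B2, B1–B3, B3–B4, B3–B5, B4–B6, B6–B7, B4–B8

Each bag holds 2 vertices, so the decomposition has width 1, which upper-bounds the treewidth. G has an edge, so its treewidth is at least 1. Therefore the treewidth is 1.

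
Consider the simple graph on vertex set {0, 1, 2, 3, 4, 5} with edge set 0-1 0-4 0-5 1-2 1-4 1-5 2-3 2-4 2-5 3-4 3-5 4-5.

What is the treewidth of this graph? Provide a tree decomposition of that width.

The largest bag has 4 vertices, giving width 3; this decomposition certifies tw(G) ≤ 3. For the lower bound, the 4 vertices {0, 1, 4, 5} are pairwise adjacent, and any tree decomposition puts a clique entirely inside one bag — forcing width ≥ 3. Hence tw(G) = 3 exactly.

Treewidth 3.
Bags: B1 = {1, 2, 4, 5}  B2 = {0, 1, 4, 5}  B3 = {2, 3, 4, 5}
Tree: B1–B2, B1–B3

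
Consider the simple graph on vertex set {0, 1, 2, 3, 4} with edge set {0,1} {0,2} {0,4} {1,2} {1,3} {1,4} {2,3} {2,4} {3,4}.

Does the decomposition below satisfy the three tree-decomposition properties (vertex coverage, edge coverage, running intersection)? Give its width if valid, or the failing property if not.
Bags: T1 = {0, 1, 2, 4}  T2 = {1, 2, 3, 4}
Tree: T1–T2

Every vertex of G appears in some bag (union = {0, 1, 2, 3, 4}); every edge is covered by a bag; and for each vertex v the set of bags containing v is connected in the bag tree. The decomposition is therefore valid. The largest bag has 4 vertices, so the width is 3.

Yes; width 3.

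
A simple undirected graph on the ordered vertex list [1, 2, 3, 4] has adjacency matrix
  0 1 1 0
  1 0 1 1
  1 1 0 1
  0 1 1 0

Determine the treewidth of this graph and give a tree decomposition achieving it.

Each bag holds 3 vertices, so the decomposition has width 2, which upper-bounds the treewidth. For the lower bound, the 3 vertices {1, 2, 3} are pairwise adjacent, and any tree decomposition puts a clique entirely inside one bag — forcing width ≥ 2. Therefore the treewidth is 2.

Treewidth 2.
One optimal decomposition is:
Bags: B1 = {1, 2, 3}  B2 = {2, 3, 4}
Tree: B1–B2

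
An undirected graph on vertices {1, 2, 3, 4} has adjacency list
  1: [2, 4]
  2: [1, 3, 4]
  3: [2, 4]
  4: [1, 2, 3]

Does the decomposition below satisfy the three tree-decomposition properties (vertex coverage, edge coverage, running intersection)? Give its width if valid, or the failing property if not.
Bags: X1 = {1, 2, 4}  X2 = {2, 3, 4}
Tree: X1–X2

Yes; width 2.

Checking the three conditions: (i) the bags cover all of {1, 2, 3, 4}; (ii) for each edge, some bag contains both endpoints; (iii) the bags containing any fixed vertex form a subtree. All hold, so the decomposition is valid with width 3 − 1 = 2.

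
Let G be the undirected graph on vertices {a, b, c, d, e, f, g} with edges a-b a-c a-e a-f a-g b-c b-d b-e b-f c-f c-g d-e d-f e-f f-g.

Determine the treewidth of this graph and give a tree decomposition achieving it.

The largest bag has 4 vertices, giving width 3; this decomposition certifies tw(G) ≤ 3. Conversely, {a, c, f, g} is a clique of size 4, and the vertices of any clique must share a bag in every tree decomposition; so some bag has ≥ 4 vertices and tw(G) ≥ 3. Combining the bounds, tw(G) = 3.

Treewidth 3.
One optimal decomposition is:
Bags: B1 = {a, b, e, f}  B2 = {a, b, c, f}  B3 = {b, d, e, f}  B4 = {a, c, f, g}
Tree: B1–B2, B1–B3, B2–B4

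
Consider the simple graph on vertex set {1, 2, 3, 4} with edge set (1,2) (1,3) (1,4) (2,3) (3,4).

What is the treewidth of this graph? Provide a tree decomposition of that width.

Treewidth 2.
One optimal decomposition is:
Bags: B1 = {1, 2, 3}  B2 = {1, 3, 4}
Tree: B1–B2

The largest bag has 3 vertices, giving width 2; this decomposition certifies tw(G) ≤ 2. On the other hand G contains the 3-clique {1, 2, 3}. A clique must lie in a single bag of any decomposition, so no decomposition can have width below 2. Hence tw(G) = 2 exactly.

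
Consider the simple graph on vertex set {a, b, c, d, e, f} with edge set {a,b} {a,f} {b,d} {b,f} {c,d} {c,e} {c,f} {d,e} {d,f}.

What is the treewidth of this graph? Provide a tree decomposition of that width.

The largest bag has 3 vertices, giving width 2; this decomposition certifies tw(G) ≤ 2. On the other hand G contains the 3-clique {c, d, e}. A clique must lie in a single bag of any decomposition, so no decomposition can have width below 2. The upper and lower bounds meet at 2, so that is the treewidth.

Treewidth 2.
One such decomposition:
Bags: B1 = {b, d, f}  B2 = {c, d, f}  B3 = {c, d, e}  B4 = {a, b, f}
Tree: B1–B2, B2–B3, B1–B4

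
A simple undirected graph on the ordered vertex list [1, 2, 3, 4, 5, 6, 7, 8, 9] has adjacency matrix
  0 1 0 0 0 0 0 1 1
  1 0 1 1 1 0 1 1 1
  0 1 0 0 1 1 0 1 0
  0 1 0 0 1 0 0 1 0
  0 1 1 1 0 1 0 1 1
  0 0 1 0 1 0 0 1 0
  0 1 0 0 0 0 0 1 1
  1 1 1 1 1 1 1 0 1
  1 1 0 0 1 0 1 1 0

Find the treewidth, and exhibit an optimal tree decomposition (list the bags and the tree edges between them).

Each bag holds 4 vertices, so the decomposition has width 3, which upper-bounds the treewidth. For the lower bound, the 4 vertices {1, 2, 8, 9} are pairwise adjacent, and any tree decomposition puts a clique entirely inside one bag — forcing width ≥ 3. The upper and lower bounds meet at 3, so that is the treewidth.

Treewidth 3.
One optimal decomposition is:
Bags: B1 = {1, 2, 8, 9}  B2 = {2, 5, 8, 9}  B3 = {2, 4, 5, 8}  B4 = {2, 3, 5, 8}  B5 = {3, 5, 6, 8}  B6 = {2, 7, 8, 9}
Tree: B1–B2, B2–B3, B3–B4, B4–B5, B2–B6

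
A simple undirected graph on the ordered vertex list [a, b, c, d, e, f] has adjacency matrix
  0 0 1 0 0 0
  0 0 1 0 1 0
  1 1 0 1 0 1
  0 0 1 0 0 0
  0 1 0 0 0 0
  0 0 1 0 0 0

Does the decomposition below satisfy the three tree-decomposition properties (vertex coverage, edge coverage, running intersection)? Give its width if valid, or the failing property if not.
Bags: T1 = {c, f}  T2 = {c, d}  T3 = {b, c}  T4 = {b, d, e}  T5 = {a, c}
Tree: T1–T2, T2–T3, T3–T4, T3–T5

No — bags containing vertex d are not connected in the tree.

A tree decomposition must satisfy three properties: every vertex lies in some bag; for every edge, both endpoints lie together in some bag; and for every vertex, the bags containing it form a connected subtree. Here bags containing vertex d are not connected in the tree, so the decomposition is invalid.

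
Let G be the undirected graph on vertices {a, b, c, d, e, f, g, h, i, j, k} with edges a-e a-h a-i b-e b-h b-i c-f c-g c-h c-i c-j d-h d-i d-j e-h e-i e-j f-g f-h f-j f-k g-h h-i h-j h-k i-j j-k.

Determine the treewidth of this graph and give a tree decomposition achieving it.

The largest bag has 4 vertices, giving width 3; this decomposition certifies tw(G) ≤ 3. For the lower bound, the 4 vertices {c, f, g, h} are pairwise adjacent, and any tree decomposition puts a clique entirely inside one bag — forcing width ≥ 3. Hence tw(G) = 3 exactly.

Treewidth 3.
One optimal decomposition is:
Bags: B1 = {c, h, i, j}  B2 = {e, h, i, j}  B3 = {c, f, h, j}  B4 = {d, h, i, j}  B5 = {c, f, g, h}  B6 = {b, e, h, i}  B7 = {a, e, h, i}  B8 = {f, h, j, k}
Tree: B1–B2, B1–B3, B1–B4, B3–B5, B2–B6, B2–B7, B3–B8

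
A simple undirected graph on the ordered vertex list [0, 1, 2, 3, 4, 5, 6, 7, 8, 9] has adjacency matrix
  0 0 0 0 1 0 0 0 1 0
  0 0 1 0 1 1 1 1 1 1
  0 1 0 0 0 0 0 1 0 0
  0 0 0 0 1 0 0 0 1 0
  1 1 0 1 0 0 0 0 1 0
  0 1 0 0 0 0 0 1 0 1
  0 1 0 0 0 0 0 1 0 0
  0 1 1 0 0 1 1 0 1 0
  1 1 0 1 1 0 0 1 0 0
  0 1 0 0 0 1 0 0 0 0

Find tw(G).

2

A width-2 tree decomposition is:
Bags: B1 = {3, 4, 8}  B2 = {1, 4, 8}  B3 = {0, 4, 8}  B4 = {1, 7, 8}  B5 = {1, 2, 7}  B6 = {1, 5, 7}  B7 = {1, 6, 7}  B8 = {1, 5, 9}
Tree: B1–B2, B1–B3, B2–B4, B4–B5, B5–B6, B6–B7, B6–B8
The largest bag has 3 vertices, giving width 2; this decomposition certifies tw(G) ≤ 2. On the other hand G contains the 3-clique {0, 4, 8}. A clique must lie in a single bag of any decomposition, so no decomposition can have width below 2. Combining the bounds, tw(G) = 2.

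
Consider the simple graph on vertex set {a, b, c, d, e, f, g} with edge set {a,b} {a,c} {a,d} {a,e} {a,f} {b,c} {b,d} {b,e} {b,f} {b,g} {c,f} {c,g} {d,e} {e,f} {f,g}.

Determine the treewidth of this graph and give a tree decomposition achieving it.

Treewidth 3.
One optimal decomposition is:
Bags: B1 = {a, b, c, f}  B2 = {a, b, e, f}  B3 = {a, b, d, e}  B4 = {b, c, f, g}
Tree: B1–B2, B2–B3, B1–B4

Every bag has size at most 4, so the width is 4 − 1 = 3 and tw(G) ≤ 3. For the lower bound, the 4 vertices {a, b, d, e} are pairwise adjacent, and any tree decomposition puts a clique entirely inside one bag — forcing width ≥ 3. Combining the bounds, tw(G) = 3.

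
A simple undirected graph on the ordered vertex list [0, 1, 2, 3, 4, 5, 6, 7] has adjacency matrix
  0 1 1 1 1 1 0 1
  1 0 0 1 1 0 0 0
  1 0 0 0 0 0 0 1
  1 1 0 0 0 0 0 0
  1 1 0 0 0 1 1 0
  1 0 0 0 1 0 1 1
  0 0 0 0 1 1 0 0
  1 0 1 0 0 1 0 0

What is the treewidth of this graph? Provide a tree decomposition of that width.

Every bag has size at most 3, so the width is 3 − 1 = 2 and tw(G) ≤ 2. On the other hand G contains the 3-clique {0, 1, 3}. A clique must lie in a single bag of any decomposition, so no decomposition can have width below 2. Combining the bounds, tw(G) = 2.

Treewidth 2.
One such decomposition:
Bags: B1 = {0, 4, 5}  B2 = {0, 5, 7}  B3 = {0, 1, 4}  B4 = {0, 2, 7}  B5 = {4, 5, 6}  B6 = {0, 1, 3}
Tree: B1–B2, B1–B3, B2–B4, B1–B5, B3–B6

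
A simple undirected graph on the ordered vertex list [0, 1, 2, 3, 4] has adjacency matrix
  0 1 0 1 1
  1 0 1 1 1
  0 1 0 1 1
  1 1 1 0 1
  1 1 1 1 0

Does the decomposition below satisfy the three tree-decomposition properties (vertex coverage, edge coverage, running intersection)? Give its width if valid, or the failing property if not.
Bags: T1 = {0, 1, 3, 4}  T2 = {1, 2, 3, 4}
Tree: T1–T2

Yes; width 3.

Vertex coverage: the bags together contain {0, 1, 2, 3, 4}, the full vertex set. Edge coverage: each edge of G has both endpoints in at least one bag. Running intersection: for every vertex, the bags containing it form a connected subtree. All three properties hold, so this is a valid tree decomposition of width max|bag| − 1 = 3, and hence tw(G) ≤ 3.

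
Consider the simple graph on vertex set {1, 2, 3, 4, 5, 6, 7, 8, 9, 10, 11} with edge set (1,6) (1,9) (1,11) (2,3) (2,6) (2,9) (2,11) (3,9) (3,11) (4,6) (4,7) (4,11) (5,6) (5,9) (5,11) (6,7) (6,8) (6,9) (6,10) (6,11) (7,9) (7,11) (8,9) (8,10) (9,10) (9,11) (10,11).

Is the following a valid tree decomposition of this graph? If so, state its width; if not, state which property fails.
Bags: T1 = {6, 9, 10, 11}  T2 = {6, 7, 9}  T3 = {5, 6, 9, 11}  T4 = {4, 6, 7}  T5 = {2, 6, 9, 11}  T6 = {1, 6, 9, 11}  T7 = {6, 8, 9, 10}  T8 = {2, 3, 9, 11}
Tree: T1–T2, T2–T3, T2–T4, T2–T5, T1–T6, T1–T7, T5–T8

No — edge (11,7) lies in no bag.

A tree decomposition must satisfy three properties: every vertex lies in some bag; for every edge, both endpoints lie together in some bag; and for every vertex, the bags containing it form a connected subtree. Here edge (11,7) lies in no bag, so the decomposition is invalid.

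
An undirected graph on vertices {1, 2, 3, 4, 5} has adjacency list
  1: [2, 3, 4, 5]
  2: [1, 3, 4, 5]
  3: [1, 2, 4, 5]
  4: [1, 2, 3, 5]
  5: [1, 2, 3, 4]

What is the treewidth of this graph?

A width-4 tree decomposition is:
Bags: B1 = {1, 2, 3, 4, 5}
Tree: (single bag)
A single bag containing all 5 vertices is trivially a valid decomposition of width 4. Conversely, {1, 2, 3, 4, 5} is a clique of size 5, and the vertices of any clique must share a bag in every tree decomposition; so some bag has ≥ 5 vertices and tw(G) ≥ 4. Therefore the treewidth is 4.

4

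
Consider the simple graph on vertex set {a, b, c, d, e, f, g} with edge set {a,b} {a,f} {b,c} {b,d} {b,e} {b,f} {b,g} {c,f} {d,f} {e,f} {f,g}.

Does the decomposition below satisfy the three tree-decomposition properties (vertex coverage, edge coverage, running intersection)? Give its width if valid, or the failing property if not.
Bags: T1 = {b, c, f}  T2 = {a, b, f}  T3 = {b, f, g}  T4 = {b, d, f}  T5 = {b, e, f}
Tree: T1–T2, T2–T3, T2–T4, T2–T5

Checking the three conditions: (i) the bags cover all of {a, b, c, d, e, f, g}; (ii) for each edge, some bag contains both endpoints; (iii) the bags containing any fixed vertex form a subtree. All hold, so the decomposition is valid with width 3 − 1 = 2.

Yes; width 2.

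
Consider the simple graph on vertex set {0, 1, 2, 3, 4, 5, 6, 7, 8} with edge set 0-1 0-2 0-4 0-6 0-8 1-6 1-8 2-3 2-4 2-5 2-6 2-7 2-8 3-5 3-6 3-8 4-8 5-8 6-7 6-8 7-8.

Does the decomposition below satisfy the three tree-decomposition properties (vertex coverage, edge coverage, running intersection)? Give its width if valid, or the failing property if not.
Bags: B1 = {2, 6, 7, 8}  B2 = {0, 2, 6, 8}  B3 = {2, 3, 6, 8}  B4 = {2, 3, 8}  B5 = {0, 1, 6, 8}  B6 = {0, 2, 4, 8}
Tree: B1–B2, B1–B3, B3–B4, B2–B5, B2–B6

No — vertex 5 appears in no bag.

A tree decomposition must satisfy three properties: every vertex lies in some bag; for every edge, both endpoints lie together in some bag; and for every vertex, the bags containing it form a connected subtree. Here vertex 5 appears in no bag, so the decomposition is invalid.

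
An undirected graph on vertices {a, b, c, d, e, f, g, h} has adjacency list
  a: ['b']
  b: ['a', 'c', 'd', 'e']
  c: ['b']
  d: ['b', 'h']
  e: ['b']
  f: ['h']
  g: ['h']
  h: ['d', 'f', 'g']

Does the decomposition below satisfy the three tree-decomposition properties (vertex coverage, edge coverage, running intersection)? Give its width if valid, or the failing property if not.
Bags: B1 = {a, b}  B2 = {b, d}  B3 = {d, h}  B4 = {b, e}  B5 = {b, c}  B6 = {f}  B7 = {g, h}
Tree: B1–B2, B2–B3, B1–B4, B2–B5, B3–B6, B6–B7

A tree decomposition must satisfy three properties: every vertex lies in some bag; for every edge, both endpoints lie together in some bag; and for every vertex, the bags containing it form a connected subtree. Here edge (h,f) lies in no bag, so the decomposition is invalid.

No — edge (h,f) lies in no bag.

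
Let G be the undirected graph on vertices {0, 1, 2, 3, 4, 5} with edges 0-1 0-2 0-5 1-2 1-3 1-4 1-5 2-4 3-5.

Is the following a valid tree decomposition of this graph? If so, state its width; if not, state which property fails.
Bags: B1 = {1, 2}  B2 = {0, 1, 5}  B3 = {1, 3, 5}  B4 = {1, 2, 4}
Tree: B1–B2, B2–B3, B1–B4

A tree decomposition must satisfy three properties: every vertex lies in some bag; for every edge, both endpoints lie together in some bag; and for every vertex, the bags containing it form a connected subtree. Here edge (0,2) lies in no bag, so the decomposition is invalid.

No — edge (0,2) lies in no bag.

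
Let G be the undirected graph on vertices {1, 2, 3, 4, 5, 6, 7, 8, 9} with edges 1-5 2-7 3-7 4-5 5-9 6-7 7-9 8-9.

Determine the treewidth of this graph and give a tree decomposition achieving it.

Treewidth 1.
Bags: B1 = {7, 9}  B2 = {2, 7}  B3 = {8, 9}  B4 = {6, 7}  B5 = {5, 9}  B6 = {1, 5}  B7 = {4, 5}  B8 = {3, 7}
Tree: B1–B2, B1–B3, B1–B4, B1–B5, B5–B6, B5–B7, B1–B8

The largest bag has 2 vertices, giving width 1; this decomposition certifies tw(G) ≤ 1. G has an edge, so its treewidth is at least 1. The upper and lower bounds meet at 1, so that is the treewidth.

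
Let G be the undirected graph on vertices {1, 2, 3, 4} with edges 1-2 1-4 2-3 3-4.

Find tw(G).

A width-2 tree decomposition is:
Bags: B1 = {2, 3, 4}  B2 = {1, 2, 4}
Tree: B1–B2
Every bag has size at most 3, so the width is 3 − 1 = 2 and tw(G) ≤ 2. For the lower bound, G contains the cycle 4–3–2–1–4, so G is not a forest; only forests have treewidth ≤ 1, hence tw(G) ≥ 2. Combining the bounds, tw(G) = 2.

2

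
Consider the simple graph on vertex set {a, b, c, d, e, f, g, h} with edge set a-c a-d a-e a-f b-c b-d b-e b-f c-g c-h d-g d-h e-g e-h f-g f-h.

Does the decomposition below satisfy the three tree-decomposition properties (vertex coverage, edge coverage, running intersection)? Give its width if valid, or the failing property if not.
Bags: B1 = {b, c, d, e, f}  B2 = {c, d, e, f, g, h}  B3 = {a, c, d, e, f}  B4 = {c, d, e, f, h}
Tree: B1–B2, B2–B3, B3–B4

No — bags containing vertex h are not connected in the tree.

A tree decomposition must satisfy three properties: every vertex lies in some bag; for every edge, both endpoints lie together in some bag; and for every vertex, the bags containing it form a connected subtree. Here bags containing vertex h are not connected in the tree, so the decomposition is invalid.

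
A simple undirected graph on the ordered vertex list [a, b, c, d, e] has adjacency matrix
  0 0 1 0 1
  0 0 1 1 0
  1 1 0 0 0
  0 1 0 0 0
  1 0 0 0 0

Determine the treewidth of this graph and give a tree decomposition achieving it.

Every bag has size at most 2, so the width is 2 − 1 = 1 and tw(G) ≤ 1. Any graph with an edge has treewidth ≥ 1, and G has the edge e–a. Therefore the treewidth is 1.

Treewidth 1.
One optimal decomposition is:
Bags: B1 = {a, e}  B2 = {a, c}  B3 = {b, c}  B4 = {b, d}
Tree: B1–B2, B2–B3, B3–B4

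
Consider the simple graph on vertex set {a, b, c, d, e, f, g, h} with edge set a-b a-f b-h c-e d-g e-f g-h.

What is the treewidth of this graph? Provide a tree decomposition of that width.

The largest bag has 2 vertices, giving width 1; this decomposition certifies tw(G) ≤ 1. G has an edge, so its treewidth is at least 1. The upper and lower bounds meet at 1, so that is the treewidth.

Treewidth 1.
One such decomposition:
Bags: B1 = {c, e}  B2 = {e, f}  B3 = {a, f}  B4 = {a, b}  B5 = {b, h}  B6 = {g, h}  B7 = {d, g}
Tree: B1–B2, B2–B3, B3–B4, B4–B5, B5–B6, B6–B7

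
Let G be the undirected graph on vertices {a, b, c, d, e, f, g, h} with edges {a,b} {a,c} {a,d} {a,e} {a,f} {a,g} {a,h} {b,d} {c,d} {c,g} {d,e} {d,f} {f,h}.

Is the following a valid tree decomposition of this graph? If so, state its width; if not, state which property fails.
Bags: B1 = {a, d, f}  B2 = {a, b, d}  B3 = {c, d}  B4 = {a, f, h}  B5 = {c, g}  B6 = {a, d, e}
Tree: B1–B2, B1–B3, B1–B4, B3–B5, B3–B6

No — edge (a,c) lies in no bag.

A tree decomposition must satisfy three properties: every vertex lies in some bag; for every edge, both endpoints lie together in some bag; and for every vertex, the bags containing it form a connected subtree. Here edge (a,c) lies in no bag, so the decomposition is invalid.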